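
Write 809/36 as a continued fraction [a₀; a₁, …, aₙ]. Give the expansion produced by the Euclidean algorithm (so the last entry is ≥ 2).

809 = 22·36 + 17
36 = 2·17 + 2
17 = 8·2 + 1
2 = 2·1 + 0  (stop)
So 809/36 = [22; 2, 8, 2].

[22; 2, 8, 2]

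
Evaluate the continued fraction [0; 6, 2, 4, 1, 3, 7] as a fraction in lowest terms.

305/1968

Using pₖ = aₖpₖ₋₁ + pₖ₋₂ and qₖ = aₖqₖ₋₁ + qₖ₋₂:
  k=0: a=0, p=0, q=1
  k=1: a=6, p=1, q=6
  k=2: a=2, p=2, q=13
  k=3: a=4, p=9, q=58
  k=4: a=1, p=11, q=71
  k=5: a=3, p=42, q=271
  k=6: a=7, p=305, q=1968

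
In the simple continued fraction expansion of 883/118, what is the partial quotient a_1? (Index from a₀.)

2

883 = 7·118 + 57   →  a_0 = 7
118 = 2·57 + 4   →  a_1 = 2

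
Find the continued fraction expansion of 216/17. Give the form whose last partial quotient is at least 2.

216 = 12*17 + 12
17 = 1*12 + 5
12 = 2*5 + 2
5 = 2*2 + 1
2 = 2*1 + 0  (stop)
So 216/17 = [12; 1, 2, 2, 2].

[12; 1, 2, 2, 2]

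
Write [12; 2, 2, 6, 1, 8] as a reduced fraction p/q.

Fold from the inside: start with 8/1.
  1 + 1/8 = 9/8
  6 + 8/9 = 62/9
  2 + 9/62 = 133/62
  2 + 62/133 = 328/133
  12 + 133/328 = 4069/328

4069/328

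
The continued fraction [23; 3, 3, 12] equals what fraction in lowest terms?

2866/123

Fold from the inside: start with 12/1.
  3 + 1/12 = 37/12
  3 + 12/37 = 123/37
  23 + 37/123 = 2866/123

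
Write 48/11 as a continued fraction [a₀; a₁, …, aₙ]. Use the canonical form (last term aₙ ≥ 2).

[4; 2, 1, 3]

48 = 4*11 + 4
11 = 2*4 + 3
4 = 1*3 + 1
3 = 3*1 + 0  (stop)
So 48/11 = [4; 2, 1, 3].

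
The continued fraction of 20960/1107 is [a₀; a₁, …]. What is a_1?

20960 = 18·1107 + 1034   →  a_0 = 18
1107 = 1·1034 + 73   →  a_1 = 1

1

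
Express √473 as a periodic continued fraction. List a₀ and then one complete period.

[21; 1, 2, 1, 42]

a₀ = ⌊√473⌋ = 21.
With m₀=0, d₀=1 and mₖ₊₁ = dₖaₖ − mₖ, dₖ₊₁ = (n − mₖ₊₁²)/dₖ, aₖ₊₁ = ⌊(a₀+mₖ₊₁)/dₖ₊₁⌋:
  k=1: m=21, d=32, a=1
  k=2: m=11, d=11, a=2
  k=3: m=11, d=32, a=1
  k=4: m=21, d=1, a=42
d=1 and a=2a₀=42 at k=4, so the next step gives (m, d) = (21, 32) again — its k=1 value — and the period has length 4.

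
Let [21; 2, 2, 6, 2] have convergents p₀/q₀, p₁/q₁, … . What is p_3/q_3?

Using pₖ = aₖpₖ₋₁ + pₖ₋₂, qₖ = aₖqₖ₋₁ + qₖ₋₂ (with p₋₁=1, p₋₂=0, q₋₁=0, q₋₂=1):
  k=0: a=21, p=21, q=1
  k=1: a=2, p=43, q=2
  k=2: a=2, p=107, q=5
  k=3: a=6, p=685, q=32

685/32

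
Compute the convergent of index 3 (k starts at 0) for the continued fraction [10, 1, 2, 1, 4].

43/4

Using pₖ = aₖpₖ₋₁ + pₖ₋₂, qₖ = aₖqₖ₋₁ + qₖ₋₂ (with p₋₁=1, p₋₂=0, q₋₁=0, q₋₂=1):
  k=0: a=10, p=10, q=1
  k=1: a=1, p=11, q=1
  k=2: a=2, p=32, q=3
  k=3: a=1, p=43, q=4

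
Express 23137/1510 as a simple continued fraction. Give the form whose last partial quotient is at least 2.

23137 = 15×1510 + 487
1510 = 3×487 + 49
487 = 9×49 + 46
49 = 1×46 + 3
46 = 15×3 + 1
3 = 3×1 + 0  (stop)
So 23137/1510 = [15; 3, 9, 1, 15, 3].

[15; 3, 9, 1, 15, 3]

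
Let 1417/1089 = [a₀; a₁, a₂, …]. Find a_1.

3

1417 = 1·1089 + 328   →  a_0 = 1
1089 = 3·328 + 105   →  a_1 = 3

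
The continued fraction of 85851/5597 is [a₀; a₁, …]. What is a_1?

85851 = 15·5597 + 1896   →  a_0 = 15
5597 = 2·1896 + 1805   →  a_1 = 2

2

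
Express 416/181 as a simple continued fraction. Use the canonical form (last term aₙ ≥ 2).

416 = 2·181 + 54
181 = 3·54 + 19
54 = 2·19 + 16
19 = 1·16 + 3
16 = 5·3 + 1
3 = 3·1 + 0  (stop)
So 416/181 = [2; 3, 2, 1, 5, 3].

[2; 3, 2, 1, 5, 3]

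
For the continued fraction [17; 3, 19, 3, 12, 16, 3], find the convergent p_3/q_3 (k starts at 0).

Using pₖ = aₖpₖ₋₁ + pₖ₋₂, qₖ = aₖqₖ₋₁ + qₖ₋₂ (with p₋₁=1, p₋₂=0, q₋₁=0, q₋₂=1):
  k=0: a=17, p=17, q=1
  k=1: a=3, p=52, q=3
  k=2: a=19, p=1005, q=58
  k=3: a=3, p=3067, q=177

3067/177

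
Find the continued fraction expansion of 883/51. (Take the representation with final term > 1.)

[17; 3, 5, 3]

883 = 17·51 + 16
51 = 3·16 + 3
16 = 5·3 + 1
3 = 3·1 + 0  (stop)
So 883/51 = [17; 3, 5, 3].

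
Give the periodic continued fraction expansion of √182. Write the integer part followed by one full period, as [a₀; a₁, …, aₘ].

a₀ = ⌊√182⌋ = 13.

[13; 2, 26]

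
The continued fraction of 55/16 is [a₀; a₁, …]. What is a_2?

3

55 = 3·16 + 7   →  a_0 = 3
16 = 2·7 + 2   →  a_1 = 2
7 = 3·2 + 1   →  a_2 = 3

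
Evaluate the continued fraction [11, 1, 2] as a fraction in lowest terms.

Fold from the inside: start with 2/1.
  1 + 1/2 = 3/2
  11 + 2/3 = 35/3

35/3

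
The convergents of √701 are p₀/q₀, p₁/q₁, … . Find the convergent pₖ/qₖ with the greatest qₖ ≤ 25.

√701 = [26; 2, 10, 10, 2, 52, …] (period length 5).
Convergents:
  p_0/q_0 = 26/1
  p_1/q_1 = 53/2
  p_2/q_2 = 556/21
  p_3/q_3 = 5613/212
q_2 = 21 ≤ 25 < 212 = q_3, so the answer is 556/21.

556/21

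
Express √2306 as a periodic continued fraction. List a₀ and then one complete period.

[48; 48, 96]

a₀ = ⌊√2306⌋ = 48.
With m₀=0, d₀=1 and mₖ₊₁ = dₖaₖ − mₖ, dₖ₊₁ = (n − mₖ₊₁²)/dₖ, aₖ₊₁ = ⌊(a₀+mₖ₊₁)/dₖ₊₁⌋:
  k=1: m=48, d=2, a=48
  k=2: m=48, d=1, a=96
d=1 and a=2a₀=96 at k=2, so the next step gives (m, d) = (48, 2) again — its k=1 value — and the period has length 2.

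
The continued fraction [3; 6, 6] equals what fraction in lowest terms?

117/37

Fold from the inside: start with 6/1.
  6 + 1/6 = 37/6
  3 + 6/37 = 117/37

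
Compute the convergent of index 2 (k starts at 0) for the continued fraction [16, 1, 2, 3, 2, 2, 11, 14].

50/3

Using pₖ = aₖpₖ₋₁ + pₖ₋₂, qₖ = aₖqₖ₋₁ + qₖ₋₂ (with p₋₁=1, p₋₂=0, q₋₁=0, q₋₂=1):
  k=0: a=16, p=16, q=1
  k=1: a=1, p=17, q=1
  k=2: a=2, p=50, q=3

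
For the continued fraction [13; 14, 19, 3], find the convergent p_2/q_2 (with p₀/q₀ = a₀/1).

3490/267

Using pₖ = aₖpₖ₋₁ + pₖ₋₂, qₖ = aₖqₖ₋₁ + qₖ₋₂ (with p₋₁=1, p₋₂=0, q₋₁=0, q₋₂=1):
  k=0: a=13, p=13, q=1
  k=1: a=14, p=183, q=14
  k=2: a=19, p=3490, q=267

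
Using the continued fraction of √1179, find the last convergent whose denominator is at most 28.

√1179 = [34; 2, 1, 33, 1, 2, 68, …] (period length 6).
Convergents:
  p_0/q_0 = 34/1
  p_1/q_1 = 69/2
  p_2/q_2 = 103/3
  p_3/q_3 = 3468/101
q_2 = 3 ≤ 28 < 101 = q_3, so the answer is 103/3.

103/3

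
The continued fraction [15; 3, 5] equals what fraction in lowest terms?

Fold from the inside: start with 5/1.
  3 + 1/5 = 16/5
  15 + 5/16 = 245/16

245/16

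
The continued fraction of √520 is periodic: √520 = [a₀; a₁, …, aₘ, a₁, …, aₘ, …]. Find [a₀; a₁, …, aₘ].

[22; 1, 4, 11, 4, 1, 44]

a₀ = ⌊√520⌋ = 22.
With m₀=0, d₀=1 and mₖ₊₁ = dₖaₖ − mₖ, dₖ₊₁ = (n − mₖ₊₁²)/dₖ, aₖ₊₁ = ⌊(a₀+mₖ₊₁)/dₖ₊₁⌋:
  k=1: m=22, d=36, a=1
  k=2: m=14, d=9, a=4
  k=3: m=22, d=4, a=11
  k=4: m=22, d=9, a=4
  k=5: m=14, d=36, a=1
  k=6: m=22, d=1, a=44
d=1 and a=2a₀=44 at k=6, so the next step gives (m, d) = (22, 36) again — its k=1 value — and the period has length 6.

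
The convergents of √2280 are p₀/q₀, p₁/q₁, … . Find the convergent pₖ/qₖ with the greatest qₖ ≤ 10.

√2280 = [47; 1, 2, 1, 94, …] (period length 4).
Convergents:
  p_0/q_0 = 47/1
  p_1/q_1 = 48/1
  p_2/q_2 = 143/3
  p_3/q_3 = 191/4
  p_4/q_4 = 18097/379
q_3 = 4 ≤ 10 < 379 = q_4, so the answer is 191/4.

191/4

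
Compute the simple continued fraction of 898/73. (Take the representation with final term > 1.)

[12; 3, 3, 7]

898 = 12*73 + 22
73 = 3*22 + 7
22 = 3*7 + 1
7 = 7*1 + 0  (stop)
So 898/73 = [12; 3, 3, 7].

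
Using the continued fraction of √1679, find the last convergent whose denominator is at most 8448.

√1679 = [40; 1, 39, 1, 80, …] (period length 4).
Convergents:
  p_0/q_0 = 40/1
  p_1/q_1 = 41/1
  p_2/q_2 = 1639/40
  p_3/q_3 = 1680/41
  p_4/q_4 = 136039/3320
  p_5/q_5 = 137719/3361
  p_6/q_6 = 5507080/134399
q_5 = 3361 ≤ 8448 < 134399 = q_6, so the answer is 137719/3361.

137719/3361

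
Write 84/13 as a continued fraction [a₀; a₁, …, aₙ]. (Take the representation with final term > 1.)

[6; 2, 6]

84 = 6*13 + 6
13 = 2*6 + 1
6 = 6*1 + 0  (stop)
So 84/13 = [6; 2, 6].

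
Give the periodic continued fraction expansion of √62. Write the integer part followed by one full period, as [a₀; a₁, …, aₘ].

a₀ = ⌊√62⌋ = 7.
With m₀=0, d₀=1 and mₖ₊₁ = dₖaₖ − mₖ, dₖ₊₁ = (n − mₖ₊₁²)/dₖ, aₖ₊₁ = ⌊(a₀+mₖ₊₁)/dₖ₊₁⌋:
  k=1: m=7, d=13, a=1
  k=2: m=6, d=2, a=6
  k=3: m=6, d=13, a=1
  k=4: m=7, d=1, a=14
d=1 and a=2a₀=14 at k=4, so the next step gives (m, d) = (7, 13) again — its k=1 value — and the period has length 4.

[7; 1, 6, 1, 14]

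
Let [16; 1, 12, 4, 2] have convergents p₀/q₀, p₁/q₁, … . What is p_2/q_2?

220/13

Using pₖ = aₖpₖ₋₁ + pₖ₋₂, qₖ = aₖqₖ₋₁ + qₖ₋₂ (with p₋₁=1, p₋₂=0, q₋₁=0, q₋₂=1):
  k=0: a=16, p=16, q=1
  k=1: a=1, p=17, q=1
  k=2: a=12, p=220, q=13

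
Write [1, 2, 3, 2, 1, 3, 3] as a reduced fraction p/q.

399/278

Fold from the inside: start with 3/1.
  3 + 1/3 = 10/3
  1 + 3/10 = 13/10
  2 + 10/13 = 36/13
  3 + 13/36 = 121/36
  2 + 36/121 = 278/121
  1 + 121/278 = 399/278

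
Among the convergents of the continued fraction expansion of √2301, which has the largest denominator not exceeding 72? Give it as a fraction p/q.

√2301 = [47; 1, 30, 1, 94, …] (period length 4).
Convergents:
  p_0/q_0 = 47/1
  p_1/q_1 = 48/1
  p_2/q_2 = 1487/31
  p_3/q_3 = 1535/32
  p_4/q_4 = 145777/3039
q_3 = 32 ≤ 72 < 3039 = q_4, so the answer is 1535/32.

1535/32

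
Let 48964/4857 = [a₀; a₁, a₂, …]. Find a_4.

2

48964 = 10·4857 + 394   →  a_0 = 10
4857 = 12·394 + 129   →  a_1 = 12
394 = 3·129 + 7   →  a_2 = 3
129 = 18·7 + 3   →  a_3 = 18
7 = 2·3 + 1   →  a_4 = 2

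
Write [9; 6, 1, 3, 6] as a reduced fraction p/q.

1546/169

Using pₖ = aₖpₖ₋₁ + pₖ₋₂ and qₖ = aₖqₖ₋₁ + qₖ₋₂:
  k=0: a=9, p=9, q=1
  k=1: a=6, p=55, q=6
  k=2: a=1, p=64, q=7
  k=3: a=3, p=247, q=27
  k=4: a=6, p=1546, q=169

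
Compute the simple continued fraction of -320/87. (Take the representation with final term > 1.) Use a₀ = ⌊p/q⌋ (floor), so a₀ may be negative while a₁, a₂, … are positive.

[-4; 3, 9, 3]

-320 = -4*87 + 28
87 = 3*28 + 3
28 = 9*3 + 1
3 = 3*1 + 0  (stop)
So -320/87 = [-4; 3, 9, 3].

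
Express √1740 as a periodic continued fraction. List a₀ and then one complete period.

[41; 1, 2, 2, 20, 2, 2, 1, 82]

a₀ = ⌊√1740⌋ = 41.
With m₀=0, d₀=1 and mₖ₊₁ = dₖaₖ − mₖ, dₖ₊₁ = (n − mₖ₊₁²)/dₖ, aₖ₊₁ = ⌊(a₀+mₖ₊₁)/dₖ₊₁⌋:
  k=1: m=41, d=59, a=1
  k=2: m=18, d=24, a=2
  k=3: m=30, d=35, a=2
  k=4: m=40, d=4, a=20
  k=5: m=40, d=35, a=2
  k=6: m=30, d=24, a=2
  k=7: m=18, d=59, a=1
  k=8: m=41, d=1, a=82
d=1 and a=2a₀=82 at k=8, so the next step gives (m, d) = (41, 59) again — its k=1 value — and the period has length 8.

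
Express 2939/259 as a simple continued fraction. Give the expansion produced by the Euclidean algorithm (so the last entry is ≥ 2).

2939 = 11*259 + 90
259 = 2*90 + 79
90 = 1*79 + 11
79 = 7*11 + 2
11 = 5*2 + 1
2 = 2*1 + 0  (stop)
So 2939/259 = [11; 2, 1, 7, 5, 2].

[11; 2, 1, 7, 5, 2]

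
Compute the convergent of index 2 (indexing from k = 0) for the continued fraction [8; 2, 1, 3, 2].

Using pₖ = aₖpₖ₋₁ + pₖ₋₂, qₖ = aₖqₖ₋₁ + qₖ₋₂ (with p₋₁=1, p₋₂=0, q₋₁=0, q₋₂=1):
  k=0: a=8, p=8, q=1
  k=1: a=2, p=17, q=2
  k=2: a=1, p=25, q=3

25/3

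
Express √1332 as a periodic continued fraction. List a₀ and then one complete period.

[36; 2, 72]

a₀ = ⌊√1332⌋ = 36.
With m₀=0, d₀=1 and mₖ₊₁ = dₖaₖ − mₖ, dₖ₊₁ = (n − mₖ₊₁²)/dₖ, aₖ₊₁ = ⌊(a₀+mₖ₊₁)/dₖ₊₁⌋:
  k=1: m=36, d=36, a=2
  k=2: m=36, d=1, a=72
d=1 and a=2a₀=72 at k=2, so the next step gives (m, d) = (36, 36) again — its k=1 value — and the period has length 2.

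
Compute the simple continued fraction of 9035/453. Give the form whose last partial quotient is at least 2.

[19; 1, 17, 8, 3]

9035 = 19*453 + 428
453 = 1*428 + 25
428 = 17*25 + 3
25 = 8*3 + 1
3 = 3*1 + 0  (stop)
So 9035/453 = [19; 1, 17, 8, 3].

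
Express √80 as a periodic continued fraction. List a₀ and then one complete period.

a₀ = ⌊√80⌋ = 8.

[8; 1, 16]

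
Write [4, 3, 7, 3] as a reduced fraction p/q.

298/69

Fold from the inside: start with 3/1.
  7 + 1/3 = 22/3
  3 + 3/22 = 69/22
  4 + 22/69 = 298/69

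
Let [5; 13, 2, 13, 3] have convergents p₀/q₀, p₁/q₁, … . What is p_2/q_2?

Using pₖ = aₖpₖ₋₁ + pₖ₋₂, qₖ = aₖqₖ₋₁ + qₖ₋₂ (with p₋₁=1, p₋₂=0, q₋₁=0, q₋₂=1):
  k=0: a=5, p=5, q=1
  k=1: a=13, p=66, q=13
  k=2: a=2, p=137, q=27

137/27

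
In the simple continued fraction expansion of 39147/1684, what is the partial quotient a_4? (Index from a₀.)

2

39147 = 23·1684 + 415   →  a_0 = 23
1684 = 4·415 + 24   →  a_1 = 4
415 = 17·24 + 7   →  a_2 = 17
24 = 3·7 + 3   →  a_3 = 3
7 = 2·3 + 1   →  a_4 = 2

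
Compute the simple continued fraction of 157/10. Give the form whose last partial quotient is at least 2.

157 = 15·10 + 7
10 = 1·7 + 3
7 = 2·3 + 1
3 = 3·1 + 0  (stop)
So 157/10 = [15; 1, 2, 3].

[15; 1, 2, 3]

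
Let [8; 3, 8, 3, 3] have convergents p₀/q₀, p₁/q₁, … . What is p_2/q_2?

208/25

Using pₖ = aₖpₖ₋₁ + pₖ₋₂, qₖ = aₖqₖ₋₁ + qₖ₋₂ (with p₋₁=1, p₋₂=0, q₋₁=0, q₋₂=1):
  k=0: a=8, p=8, q=1
  k=1: a=3, p=25, q=3
  k=2: a=8, p=208, q=25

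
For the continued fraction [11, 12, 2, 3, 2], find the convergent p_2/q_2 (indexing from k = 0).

Using pₖ = aₖpₖ₋₁ + pₖ₋₂, qₖ = aₖqₖ₋₁ + qₖ₋₂ (with p₋₁=1, p₋₂=0, q₋₁=0, q₋₂=1):
  k=0: a=11, p=11, q=1
  k=1: a=12, p=133, q=12
  k=2: a=2, p=277, q=25

277/25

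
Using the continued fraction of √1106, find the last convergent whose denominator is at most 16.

√1106 = [33; 3, 1, 8, 1, 3, 66, …] (period length 6).
Convergents:
  p_0/q_0 = 33/1
  p_1/q_1 = 100/3
  p_2/q_2 = 133/4
  p_3/q_3 = 1164/35
q_2 = 4 ≤ 16 < 35 = q_3, so the answer is 133/4.

133/4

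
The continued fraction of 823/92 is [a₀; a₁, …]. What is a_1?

823 = 8·92 + 87   →  a_0 = 8
92 = 1·87 + 5   →  a_1 = 1

1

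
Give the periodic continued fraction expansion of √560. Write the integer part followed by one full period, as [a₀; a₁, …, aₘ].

[23; 1, 1, 1, 46]

a₀ = ⌊√560⌋ = 23.
With m₀=0, d₀=1 and mₖ₊₁ = dₖaₖ − mₖ, dₖ₊₁ = (n − mₖ₊₁²)/dₖ, aₖ₊₁ = ⌊(a₀+mₖ₊₁)/dₖ₊₁⌋:
  k=1: m=23, d=31, a=1
  k=2: m=8, d=16, a=1
  k=3: m=8, d=31, a=1
  k=4: m=23, d=1, a=46
d=1 and a=2a₀=46 at k=4, so the next step gives (m, d) = (23, 31) again — its k=1 value — and the period has length 4.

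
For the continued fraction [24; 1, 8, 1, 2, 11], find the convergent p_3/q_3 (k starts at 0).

Using pₖ = aₖpₖ₋₁ + pₖ₋₂, qₖ = aₖqₖ₋₁ + qₖ₋₂ (with p₋₁=1, p₋₂=0, q₋₁=0, q₋₂=1):
  k=0: a=24, p=24, q=1
  k=1: a=1, p=25, q=1
  k=2: a=8, p=224, q=9
  k=3: a=1, p=249, q=10

249/10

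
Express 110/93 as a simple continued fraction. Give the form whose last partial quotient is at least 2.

110 = 1·93 + 17
93 = 5·17 + 8
17 = 2·8 + 1
8 = 8·1 + 0  (stop)
So 110/93 = [1; 5, 2, 8].

[1; 5, 2, 8]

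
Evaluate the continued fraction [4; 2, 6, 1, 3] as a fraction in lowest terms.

259/58

Using pₖ = aₖpₖ₋₁ + pₖ₋₂ and qₖ = aₖqₖ₋₁ + qₖ₋₂:
  k=0: a=4, p=4, q=1
  k=1: a=2, p=9, q=2
  k=2: a=6, p=58, q=13
  k=3: a=1, p=67, q=15
  k=4: a=3, p=259, q=58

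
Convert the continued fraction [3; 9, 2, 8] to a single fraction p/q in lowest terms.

Fold from the inside: start with 8/1.
  2 + 1/8 = 17/8
  9 + 8/17 = 161/17
  3 + 17/161 = 500/161

500/161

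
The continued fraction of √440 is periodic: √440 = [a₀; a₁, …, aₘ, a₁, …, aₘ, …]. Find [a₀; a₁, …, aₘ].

[20; 1, 40]

a₀ = ⌊√440⌋ = 20.
With m₀=0, d₀=1 and mₖ₊₁ = dₖaₖ − mₖ, dₖ₊₁ = (n − mₖ₊₁²)/dₖ, aₖ₊₁ = ⌊(a₀+mₖ₊₁)/dₖ₊₁⌋:
  k=1: m=20, d=40, a=1
  k=2: m=20, d=1, a=40
d=1 and a=2a₀=40 at k=2, so the next step gives (m, d) = (20, 40) again — its k=1 value — and the period has length 2.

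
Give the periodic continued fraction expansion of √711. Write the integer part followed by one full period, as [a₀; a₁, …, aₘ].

[26; 1, 1, 1, 52]

a₀ = ⌊√711⌋ = 26.
With m₀=0, d₀=1 and mₖ₊₁ = dₖaₖ − mₖ, dₖ₊₁ = (n − mₖ₊₁²)/dₖ, aₖ₊₁ = ⌊(a₀+mₖ₊₁)/dₖ₊₁⌋:
  k=1: m=26, d=35, a=1
  k=2: m=9, d=18, a=1
  k=3: m=9, d=35, a=1
  k=4: m=26, d=1, a=52
d=1 and a=2a₀=52 at k=4, so the next step gives (m, d) = (26, 35) again — its k=1 value — and the period has length 4.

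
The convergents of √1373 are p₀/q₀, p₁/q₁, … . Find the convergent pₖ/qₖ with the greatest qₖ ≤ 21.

704/19

√1373 = [37; 18, 1, 1, 18, 74, …] (period length 5).
Convergents:
  p_0/q_0 = 37/1
  p_1/q_1 = 667/18
  p_2/q_2 = 704/19
  p_3/q_3 = 1371/37
q_2 = 19 ≤ 21 < 37 = q_3, so the answer is 704/19.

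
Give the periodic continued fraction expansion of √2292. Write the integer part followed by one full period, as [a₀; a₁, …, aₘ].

a₀ = ⌊√2292⌋ = 47.
With m₀=0, d₀=1 and mₖ₊₁ = dₖaₖ − mₖ, dₖ₊₁ = (n − mₖ₊₁²)/dₖ, aₖ₊₁ = ⌊(a₀+mₖ₊₁)/dₖ₊₁⌋:
  k=1: m=47, d=83, a=1
  k=2: m=36, d=12, a=6
  k=3: m=36, d=83, a=1
  k=4: m=47, d=1, a=94
d=1 and a=2a₀=94 at k=4, so the next step gives (m, d) = (47, 83) again — its k=1 value — and the period has length 4.

[47; 1, 6, 1, 94]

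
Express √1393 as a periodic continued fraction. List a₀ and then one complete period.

[37; 3, 10, 3, 74]

a₀ = ⌊√1393⌋ = 37.
With m₀=0, d₀=1 and mₖ₊₁ = dₖaₖ − mₖ, dₖ₊₁ = (n − mₖ₊₁²)/dₖ, aₖ₊₁ = ⌊(a₀+mₖ₊₁)/dₖ₊₁⌋:
  k=1: m=37, d=24, a=3
  k=2: m=35, d=7, a=10
  k=3: m=35, d=24, a=3
  k=4: m=37, d=1, a=74
d=1 and a=2a₀=74 at k=4, so the next step gives (m, d) = (37, 24) again — its k=1 value — and the period has length 4.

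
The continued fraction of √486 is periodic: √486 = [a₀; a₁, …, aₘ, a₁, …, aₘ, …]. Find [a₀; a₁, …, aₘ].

a₀ = ⌊√486⌋ = 22.
With m₀=0, d₀=1 and mₖ₊₁ = dₖaₖ − mₖ, dₖ₊₁ = (n − mₖ₊₁²)/dₖ, aₖ₊₁ = ⌊(a₀+mₖ₊₁)/dₖ₊₁⌋:
  k=1: m=22, d=2, a=22
  k=2: m=22, d=1, a=44
d=1 and a=2a₀=44 at k=2, so the next step gives (m, d) = (22, 2) again — its k=1 value — and the period has length 2.

[22; 22, 44]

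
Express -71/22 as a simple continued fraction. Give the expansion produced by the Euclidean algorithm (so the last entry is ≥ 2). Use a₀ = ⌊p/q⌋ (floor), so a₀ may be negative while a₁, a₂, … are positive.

-71 = -4·22 + 17
22 = 1·17 + 5
17 = 3·5 + 2
5 = 2·2 + 1
2 = 2·1 + 0  (stop)
So -71/22 = [-4; 1, 3, 2, 2].

[-4; 1, 3, 2, 2]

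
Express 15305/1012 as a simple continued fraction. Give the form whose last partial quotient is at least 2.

[15; 8, 10, 2, 2, 2]

15305 = 15·1012 + 125
1012 = 8·125 + 12
125 = 10·12 + 5
12 = 2·5 + 2
5 = 2·2 + 1
2 = 2·1 + 0  (stop)
So 15305/1012 = [15; 8, 10, 2, 2, 2].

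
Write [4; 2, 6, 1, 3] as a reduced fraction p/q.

Using pₖ = aₖpₖ₋₁ + pₖ₋₂ and qₖ = aₖqₖ₋₁ + qₖ₋₂:
  k=0: a=4, p=4, q=1
  k=1: a=2, p=9, q=2
  k=2: a=6, p=58, q=13
  k=3: a=1, p=67, q=15
  k=4: a=3, p=259, q=58

259/58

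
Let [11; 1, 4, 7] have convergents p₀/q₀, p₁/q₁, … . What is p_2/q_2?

Using pₖ = aₖpₖ₋₁ + pₖ₋₂, qₖ = aₖqₖ₋₁ + qₖ₋₂ (with p₋₁=1, p₋₂=0, q₋₁=0, q₋₂=1):
  k=0: a=11, p=11, q=1
  k=1: a=1, p=12, q=1
  k=2: a=4, p=59, q=5

59/5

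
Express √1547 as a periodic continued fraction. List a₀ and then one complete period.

[39; 3, 78]

a₀ = ⌊√1547⌋ = 39.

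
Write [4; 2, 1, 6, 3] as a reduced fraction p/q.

274/63

Using pₖ = aₖpₖ₋₁ + pₖ₋₂ and qₖ = aₖqₖ₋₁ + qₖ₋₂:
  k=0: a=4, p=4, q=1
  k=1: a=2, p=9, q=2
  k=2: a=1, p=13, q=3
  k=3: a=6, p=87, q=20
  k=4: a=3, p=274, q=63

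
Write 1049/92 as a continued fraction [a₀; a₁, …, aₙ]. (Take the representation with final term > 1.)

[11; 2, 2, 18]

1049 = 11*92 + 37
92 = 2*37 + 18
37 = 2*18 + 1
18 = 18*1 + 0  (stop)
So 1049/92 = [11; 2, 2, 18].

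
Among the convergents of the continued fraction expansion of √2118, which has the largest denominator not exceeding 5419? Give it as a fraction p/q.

√2118 = [46; 46, 92, …] (period length 2).
Convergents:
  p_0/q_0 = 46/1
  p_1/q_1 = 2117/46
  p_2/q_2 = 194810/4233
  p_3/q_3 = 8963377/194764
q_2 = 4233 ≤ 5419 < 194764 = q_3, so the answer is 194810/4233.

194810/4233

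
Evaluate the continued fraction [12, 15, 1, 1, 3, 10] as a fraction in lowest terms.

13524/1121

Using pₖ = aₖpₖ₋₁ + pₖ₋₂ and qₖ = aₖqₖ₋₁ + qₖ₋₂:
  k=0: a=12, p=12, q=1
  k=1: a=15, p=181, q=15
  k=2: a=1, p=193, q=16
  k=3: a=1, p=374, q=31
  k=4: a=3, p=1315, q=109
  k=5: a=10, p=13524, q=1121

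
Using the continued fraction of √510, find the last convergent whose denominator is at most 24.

√510 = [22; 1, 1, 2, 1, 1, 44, …] (period length 6).
Convergents:
  p_0/q_0 = 22/1
  p_1/q_1 = 23/1
  p_2/q_2 = 45/2
  p_3/q_3 = 113/5
  p_4/q_4 = 158/7
  p_5/q_5 = 271/12
  p_6/q_6 = 12082/535
q_5 = 12 ≤ 24 < 535 = q_6, so the answer is 271/12.

271/12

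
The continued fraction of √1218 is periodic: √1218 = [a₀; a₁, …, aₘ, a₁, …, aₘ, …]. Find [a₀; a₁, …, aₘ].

a₀ = ⌊√1218⌋ = 34.
With m₀=0, d₀=1 and mₖ₊₁ = dₖaₖ − mₖ, dₖ₊₁ = (n − mₖ₊₁²)/dₖ, aₖ₊₁ = ⌊(a₀+mₖ₊₁)/dₖ₊₁⌋:
  k=1: m=34, d=62, a=1
  k=2: m=28, d=7, a=8
  k=3: m=28, d=62, a=1
  k=4: m=34, d=1, a=68
d=1 and a=2a₀=68 at k=4, so the next step gives (m, d) = (34, 62) again — its k=1 value — and the period has length 4.

[34; 1, 8, 1, 68]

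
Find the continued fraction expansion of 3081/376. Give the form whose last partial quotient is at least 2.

[8; 5, 6, 1, 1, 1, 3]

3081 = 8·376 + 73
376 = 5·73 + 11
73 = 6·11 + 7
11 = 1·7 + 4
7 = 1·4 + 3
4 = 1·3 + 1
3 = 3·1 + 0  (stop)
So 3081/376 = [8; 5, 6, 1, 1, 1, 3].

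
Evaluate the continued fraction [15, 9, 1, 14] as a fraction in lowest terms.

Fold from the inside: start with 14/1.
  1 + 1/14 = 15/14
  9 + 14/15 = 149/15
  15 + 15/149 = 2250/149

2250/149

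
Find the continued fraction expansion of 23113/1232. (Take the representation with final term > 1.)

23113 = 18·1232 + 937
1232 = 1·937 + 295
937 = 3·295 + 52
295 = 5·52 + 35
52 = 1·35 + 17
35 = 2·17 + 1
17 = 17·1 + 0  (stop)
So 23113/1232 = [18; 1, 3, 5, 1, 2, 17].

[18; 1, 3, 5, 1, 2, 17]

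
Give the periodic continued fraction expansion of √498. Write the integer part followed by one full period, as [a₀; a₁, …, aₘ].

[22; 3, 6, 22, 6, 3, 44]

a₀ = ⌊√498⌋ = 22.
With m₀=0, d₀=1 and mₖ₊₁ = dₖaₖ − mₖ, dₖ₊₁ = (n − mₖ₊₁²)/dₖ, aₖ₊₁ = ⌊(a₀+mₖ₊₁)/dₖ₊₁⌋:
  k=1: m=22, d=14, a=3
  k=2: m=20, d=7, a=6
  k=3: m=22, d=2, a=22
  k=4: m=22, d=7, a=6
  k=5: m=20, d=14, a=3
  k=6: m=22, d=1, a=44
d=1 and a=2a₀=44 at k=6, so the next step gives (m, d) = (22, 14) again — its k=1 value — and the period has length 6.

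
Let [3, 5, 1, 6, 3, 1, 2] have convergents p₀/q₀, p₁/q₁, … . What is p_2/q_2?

19/6

Using pₖ = aₖpₖ₋₁ + pₖ₋₂, qₖ = aₖqₖ₋₁ + qₖ₋₂ (with p₋₁=1, p₋₂=0, q₋₁=0, q₋₂=1):
  k=0: a=3, p=3, q=1
  k=1: a=5, p=16, q=5
  k=2: a=1, p=19, q=6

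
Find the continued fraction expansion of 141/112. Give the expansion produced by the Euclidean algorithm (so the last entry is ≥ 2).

141 = 1*112 + 29
112 = 3*29 + 25
29 = 1*25 + 4
25 = 6*4 + 1
4 = 4*1 + 0  (stop)
So 141/112 = [1; 3, 1, 6, 4].

[1; 3, 1, 6, 4]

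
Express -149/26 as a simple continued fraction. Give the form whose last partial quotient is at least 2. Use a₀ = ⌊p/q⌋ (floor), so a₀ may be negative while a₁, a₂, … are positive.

[-6; 3, 1, 2, 2]

-149 = -6×26 + 7
26 = 3×7 + 5
7 = 1×5 + 2
5 = 2×2 + 1
2 = 2×1 + 0  (stop)
So -149/26 = [-6; 3, 1, 2, 2].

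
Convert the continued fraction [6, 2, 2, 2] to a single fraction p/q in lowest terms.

Fold from the inside: start with 2/1.
  2 + 1/2 = 5/2
  2 + 2/5 = 12/5
  6 + 5/12 = 77/12

77/12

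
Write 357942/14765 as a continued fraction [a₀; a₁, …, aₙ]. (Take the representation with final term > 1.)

357942 = 24*14765 + 3582
14765 = 4*3582 + 437
3582 = 8*437 + 86
437 = 5*86 + 7
86 = 12*7 + 2
7 = 3*2 + 1
2 = 2*1 + 0  (stop)
So 357942/14765 = [24; 4, 8, 5, 12, 3, 2].

[24; 4, 8, 5, 12, 3, 2]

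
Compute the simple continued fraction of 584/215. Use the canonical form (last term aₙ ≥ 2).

[2; 1, 2, 1, 1, 9, 1, 2]

584 = 2·215 + 154
215 = 1·154 + 61
154 = 2·61 + 32
61 = 1·32 + 29
32 = 1·29 + 3
29 = 9·3 + 2
3 = 1·2 + 1
2 = 2·1 + 0  (stop)
So 584/215 = [2; 1, 2, 1, 1, 9, 1, 2].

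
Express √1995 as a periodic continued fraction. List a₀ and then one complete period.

a₀ = ⌊√1995⌋ = 44.
With m₀=0, d₀=1 and mₖ₊₁ = dₖaₖ − mₖ, dₖ₊₁ = (n − mₖ₊₁²)/dₖ, aₖ₊₁ = ⌊(a₀+mₖ₊₁)/dₖ₊₁⌋:
  k=1: m=44, d=59, a=1
  k=2: m=15, d=30, a=1
  k=3: m=15, d=59, a=1
  k=4: m=44, d=1, a=88
d=1 and a=2a₀=88 at k=4, so the next step gives (m, d) = (44, 59) again — its k=1 value — and the period has length 4.

[44; 1, 1, 1, 88]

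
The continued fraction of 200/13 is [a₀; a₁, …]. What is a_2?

200 = 15·13 + 5   →  a_0 = 15
13 = 2·5 + 3   →  a_1 = 2
5 = 1·3 + 2   →  a_2 = 1

1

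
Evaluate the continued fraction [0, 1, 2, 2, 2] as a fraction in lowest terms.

Fold from the inside: start with 2/1.
  2 + 1/2 = 5/2
  2 + 2/5 = 12/5
  1 + 5/12 = 17/12
  0 + 12/17 = 12/17

12/17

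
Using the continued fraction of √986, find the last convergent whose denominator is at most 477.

9797/312

√986 = [31; 2, 2, 62, …] (period length 3).
Convergents:
  p_0/q_0 = 31/1
  p_1/q_1 = 63/2
  p_2/q_2 = 157/5
  p_3/q_3 = 9797/312
  p_4/q_4 = 19751/629
q_3 = 312 ≤ 477 < 629 = q_4, so the answer is 9797/312.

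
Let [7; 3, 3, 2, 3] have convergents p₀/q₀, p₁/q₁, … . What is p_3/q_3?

Using pₖ = aₖpₖ₋₁ + pₖ₋₂, qₖ = aₖqₖ₋₁ + qₖ₋₂ (with p₋₁=1, p₋₂=0, q₋₁=0, q₋₂=1):
  k=0: a=7, p=7, q=1
  k=1: a=3, p=22, q=3
  k=2: a=3, p=73, q=10
  k=3: a=2, p=168, q=23

168/23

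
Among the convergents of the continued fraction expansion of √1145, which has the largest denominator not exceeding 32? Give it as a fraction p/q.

1049/31

√1145 = [33; 1, 5, 5, 1, 66, …] (period length 5).
Convergents:
  p_0/q_0 = 33/1
  p_1/q_1 = 34/1
  p_2/q_2 = 203/6
  p_3/q_3 = 1049/31
  p_4/q_4 = 1252/37
q_3 = 31 ≤ 32 < 37 = q_4, so the answer is 1049/31.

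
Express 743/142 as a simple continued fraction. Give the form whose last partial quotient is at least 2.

[5; 4, 3, 3, 3]

743 = 5·142 + 33
142 = 4·33 + 10
33 = 3·10 + 3
10 = 3·3 + 1
3 = 3·1 + 0  (stop)
So 743/142 = [5; 4, 3, 3, 3].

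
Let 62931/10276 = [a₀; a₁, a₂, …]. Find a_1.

8

62931 = 6·10276 + 1275   →  a_0 = 6
10276 = 8·1275 + 76   →  a_1 = 8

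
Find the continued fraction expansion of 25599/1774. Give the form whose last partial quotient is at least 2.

[14; 2, 3, 13, 19]

25599 = 14·1774 + 763
1774 = 2·763 + 248
763 = 3·248 + 19
248 = 13·19 + 1
19 = 19·1 + 0  (stop)
So 25599/1774 = [14; 2, 3, 13, 19].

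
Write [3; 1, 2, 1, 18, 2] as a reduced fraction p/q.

577/154

Using pₖ = aₖpₖ₋₁ + pₖ₋₂ and qₖ = aₖqₖ₋₁ + qₖ₋₂:
  k=0: a=3, p=3, q=1
  k=1: a=1, p=4, q=1
  k=2: a=2, p=11, q=3
  k=3: a=1, p=15, q=4
  k=4: a=18, p=281, q=75
  k=5: a=2, p=577, q=154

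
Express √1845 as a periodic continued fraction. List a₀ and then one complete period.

a₀ = ⌊√1845⌋ = 42.
With m₀=0, d₀=1 and mₖ₊₁ = dₖaₖ − mₖ, dₖ₊₁ = (n − mₖ₊₁²)/dₖ, aₖ₊₁ = ⌊(a₀+mₖ₊₁)/dₖ₊₁⌋:
  k=1: m=42, d=81, a=1
  k=2: m=39, d=4, a=20
  k=3: m=41, d=41, a=2
  k=4: m=41, d=4, a=20
  k=5: m=39, d=81, a=1
  k=6: m=42, d=1, a=84
d=1 and a=2a₀=84 at k=6, so the next step gives (m, d) = (42, 81) again — its k=1 value — and the period has length 6.

[42; 1, 20, 2, 20, 1, 84]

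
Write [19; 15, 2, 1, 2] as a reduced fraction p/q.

2345/123

Fold from the inside: start with 2/1.
  1 + 1/2 = 3/2
  2 + 2/3 = 8/3
  15 + 3/8 = 123/8
  19 + 8/123 = 2345/123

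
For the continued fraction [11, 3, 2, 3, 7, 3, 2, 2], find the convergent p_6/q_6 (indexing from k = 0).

Using pₖ = aₖpₖ₋₁ + pₖ₋₂, qₖ = aₖqₖ₋₁ + qₖ₋₂ (with p₋₁=1, p₋₂=0, q₋₁=0, q₋₂=1):
  k=0: a=11, p=11, q=1
  k=1: a=3, p=34, q=3
  k=2: a=2, p=79, q=7
  k=3: a=3, p=271, q=24
  k=4: a=7, p=1976, q=175
  k=5: a=3, p=6199, q=549
  k=6: a=2, p=14374, q=1273

14374/1273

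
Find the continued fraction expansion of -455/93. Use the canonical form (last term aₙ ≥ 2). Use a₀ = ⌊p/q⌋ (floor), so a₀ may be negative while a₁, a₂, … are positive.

-455 = -5·93 + 10
93 = 9·10 + 3
10 = 3·3 + 1
3 = 3·1 + 0  (stop)
So -455/93 = [-5; 9, 3, 3].

[-5; 9, 3, 3]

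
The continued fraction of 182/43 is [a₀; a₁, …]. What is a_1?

182 = 4·43 + 10   →  a_0 = 4
43 = 4·10 + 3   →  a_1 = 4

4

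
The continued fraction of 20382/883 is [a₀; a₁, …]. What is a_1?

20382 = 23·883 + 73   →  a_0 = 23
883 = 12·73 + 7   →  a_1 = 12

12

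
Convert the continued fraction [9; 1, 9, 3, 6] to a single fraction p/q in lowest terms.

Using pₖ = aₖpₖ₋₁ + pₖ₋₂ and qₖ = aₖqₖ₋₁ + qₖ₋₂:
  k=0: a=9, p=9, q=1
  k=1: a=1, p=10, q=1
  k=2: a=9, p=99, q=10
  k=3: a=3, p=307, q=31
  k=4: a=6, p=1941, q=196

1941/196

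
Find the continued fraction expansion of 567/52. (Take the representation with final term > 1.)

567 = 10·52 + 47
52 = 1·47 + 5
47 = 9·5 + 2
5 = 2·2 + 1
2 = 2·1 + 0  (stop)
So 567/52 = [10; 1, 9, 2, 2].

[10; 1, 9, 2, 2]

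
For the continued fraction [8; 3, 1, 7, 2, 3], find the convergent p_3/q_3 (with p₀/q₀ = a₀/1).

256/31

Using pₖ = aₖpₖ₋₁ + pₖ₋₂, qₖ = aₖqₖ₋₁ + qₖ₋₂ (with p₋₁=1, p₋₂=0, q₋₁=0, q₋₂=1):
  k=0: a=8, p=8, q=1
  k=1: a=3, p=25, q=3
  k=2: a=1, p=33, q=4
  k=3: a=7, p=256, q=31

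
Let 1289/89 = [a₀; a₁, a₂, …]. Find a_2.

14

1289 = 14·89 + 43   →  a_0 = 14
89 = 2·43 + 3   →  a_1 = 2
43 = 14·3 + 1   →  a_2 = 14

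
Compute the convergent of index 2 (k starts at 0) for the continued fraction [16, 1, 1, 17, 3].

33/2

Using pₖ = aₖpₖ₋₁ + pₖ₋₂, qₖ = aₖqₖ₋₁ + qₖ₋₂ (with p₋₁=1, p₋₂=0, q₋₁=0, q₋₂=1):
  k=0: a=16, p=16, q=1
  k=1: a=1, p=17, q=1
  k=2: a=1, p=33, q=2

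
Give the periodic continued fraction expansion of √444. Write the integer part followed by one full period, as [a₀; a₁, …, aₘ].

a₀ = ⌊√444⌋ = 21.
With m₀=0, d₀=1 and mₖ₊₁ = dₖaₖ − mₖ, dₖ₊₁ = (n − mₖ₊₁²)/dₖ, aₖ₊₁ = ⌊(a₀+mₖ₊₁)/dₖ₊₁⌋:
  k=1: m=21, d=3, a=14
  k=2: m=21, d=1, a=42
d=1 and a=2a₀=42 at k=2, so the next step gives (m, d) = (21, 3) again — its k=1 value — and the period has length 2.

[21; 14, 42]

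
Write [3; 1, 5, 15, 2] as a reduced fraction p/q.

721/188

Fold from the inside: start with 2/1.
  15 + 1/2 = 31/2
  5 + 2/31 = 157/31
  1 + 31/157 = 188/157
  3 + 157/188 = 721/188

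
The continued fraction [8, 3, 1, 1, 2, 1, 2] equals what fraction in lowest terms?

563/68

Fold from the inside: start with 2/1.
  1 + 1/2 = 3/2
  2 + 2/3 = 8/3
  1 + 3/8 = 11/8
  1 + 8/11 = 19/11
  3 + 11/19 = 68/19
  8 + 19/68 = 563/68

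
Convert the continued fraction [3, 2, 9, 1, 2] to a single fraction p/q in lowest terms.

212/61

Using pₖ = aₖpₖ₋₁ + pₖ₋₂ and qₖ = aₖqₖ₋₁ + qₖ₋₂:
  k=0: a=3, p=3, q=1
  k=1: a=2, p=7, q=2
  k=2: a=9, p=66, q=19
  k=3: a=1, p=73, q=21
  k=4: a=2, p=212, q=61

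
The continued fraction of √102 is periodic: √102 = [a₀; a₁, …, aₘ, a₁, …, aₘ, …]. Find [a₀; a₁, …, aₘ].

a₀ = ⌊√102⌋ = 10.
With m₀=0, d₀=1 and mₖ₊₁ = dₖaₖ − mₖ, dₖ₊₁ = (n − mₖ₊₁²)/dₖ, aₖ₊₁ = ⌊(a₀+mₖ₊₁)/dₖ₊₁⌋:
  k=1: m=10, d=2, a=10
  k=2: m=10, d=1, a=20
d=1 and a=2a₀=20 at k=2, so the next step gives (m, d) = (10, 2) again — its k=1 value — and the period has length 2.

[10; 10, 20]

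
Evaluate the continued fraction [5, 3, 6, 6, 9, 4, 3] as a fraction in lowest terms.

75953/14287

Using pₖ = aₖpₖ₋₁ + pₖ₋₂ and qₖ = aₖqₖ₋₁ + qₖ₋₂:
  k=0: a=5, p=5, q=1
  k=1: a=3, p=16, q=3
  k=2: a=6, p=101, q=19
  k=3: a=6, p=622, q=117
  k=4: a=9, p=5699, q=1072
  k=5: a=4, p=23418, q=4405
  k=6: a=3, p=75953, q=14287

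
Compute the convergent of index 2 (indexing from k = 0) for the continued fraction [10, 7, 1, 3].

81/8

Using pₖ = aₖpₖ₋₁ + pₖ₋₂, qₖ = aₖqₖ₋₁ + qₖ₋₂ (with p₋₁=1, p₋₂=0, q₋₁=0, q₋₂=1):
  k=0: a=10, p=10, q=1
  k=1: a=7, p=71, q=7
  k=2: a=1, p=81, q=8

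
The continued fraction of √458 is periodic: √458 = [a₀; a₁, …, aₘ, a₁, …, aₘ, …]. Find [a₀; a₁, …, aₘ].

a₀ = ⌊√458⌋ = 21.
With m₀=0, d₀=1 and mₖ₊₁ = dₖaₖ − mₖ, dₖ₊₁ = (n − mₖ₊₁²)/dₖ, aₖ₊₁ = ⌊(a₀+mₖ₊₁)/dₖ₊₁⌋:
  k=1: m=21, d=17, a=2
  k=2: m=13, d=17, a=2
  k=3: m=21, d=1, a=42
d=1 and a=2a₀=42 at k=3, so the next step gives (m, d) = (21, 17) again — its k=1 value — and the period has length 3.

[21; 2, 2, 42]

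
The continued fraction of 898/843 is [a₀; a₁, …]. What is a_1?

898 = 1·843 + 55   →  a_0 = 1
843 = 15·55 + 18   →  a_1 = 15

15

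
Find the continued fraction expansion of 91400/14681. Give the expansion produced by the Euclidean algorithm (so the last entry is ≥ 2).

91400 = 6·14681 + 3314
14681 = 4·3314 + 1425
3314 = 2·1425 + 464
1425 = 3·464 + 33
464 = 14·33 + 2
33 = 16·2 + 1
2 = 2·1 + 0  (stop)
So 91400/14681 = [6; 4, 2, 3, 14, 16, 2].

[6; 4, 2, 3, 14, 16, 2]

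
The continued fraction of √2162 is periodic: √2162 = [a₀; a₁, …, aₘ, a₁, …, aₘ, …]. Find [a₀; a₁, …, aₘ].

[46; 2, 92]

a₀ = ⌊√2162⌋ = 46.
With m₀=0, d₀=1 and mₖ₊₁ = dₖaₖ − mₖ, dₖ₊₁ = (n − mₖ₊₁²)/dₖ, aₖ₊₁ = ⌊(a₀+mₖ₊₁)/dₖ₊₁⌋:
  k=1: m=46, d=46, a=2
  k=2: m=46, d=1, a=92
d=1 and a=2a₀=92 at k=2, so the next step gives (m, d) = (46, 46) again — its k=1 value — and the period has length 2.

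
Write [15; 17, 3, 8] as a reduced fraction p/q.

6520/433

Using pₖ = aₖpₖ₋₁ + pₖ₋₂ and qₖ = aₖqₖ₋₁ + qₖ₋₂:
  k=0: a=15, p=15, q=1
  k=1: a=17, p=256, q=17
  k=2: a=3, p=783, q=52
  k=3: a=8, p=6520, q=433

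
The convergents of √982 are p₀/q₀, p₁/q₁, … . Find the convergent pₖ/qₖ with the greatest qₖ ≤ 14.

√982 = [31; 2, 1, 30, 1, 2, 62, …] (period length 6).
Convergents:
  p_0/q_0 = 31/1
  p_1/q_1 = 63/2
  p_2/q_2 = 94/3
  p_3/q_3 = 2883/92
q_2 = 3 ≤ 14 < 92 = q_3, so the answer is 94/3.

94/3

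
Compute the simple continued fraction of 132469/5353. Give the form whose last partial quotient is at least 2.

132469 = 24*5353 + 3997
5353 = 1*3997 + 1356
3997 = 2*1356 + 1285
1356 = 1*1285 + 71
1285 = 18*71 + 7
71 = 10*7 + 1
7 = 7*1 + 0  (stop)
So 132469/5353 = [24; 1, 2, 1, 18, 10, 7].

[24; 1, 2, 1, 18, 10, 7]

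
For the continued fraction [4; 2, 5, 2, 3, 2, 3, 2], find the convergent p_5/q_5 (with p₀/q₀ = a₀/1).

847/190

Using pₖ = aₖpₖ₋₁ + pₖ₋₂, qₖ = aₖqₖ₋₁ + qₖ₋₂ (with p₋₁=1, p₋₂=0, q₋₁=0, q₋₂=1):
  k=0: a=4, p=4, q=1
  k=1: a=2, p=9, q=2
  k=2: a=5, p=49, q=11
  k=3: a=2, p=107, q=24
  k=4: a=3, p=370, q=83
  k=5: a=2, p=847, q=190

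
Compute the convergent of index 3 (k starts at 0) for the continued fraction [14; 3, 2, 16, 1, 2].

1643/115

Using pₖ = aₖpₖ₋₁ + pₖ₋₂, qₖ = aₖqₖ₋₁ + qₖ₋₂ (with p₋₁=1, p₋₂=0, q₋₁=0, q₋₂=1):
  k=0: a=14, p=14, q=1
  k=1: a=3, p=43, q=3
  k=2: a=2, p=100, q=7
  k=3: a=16, p=1643, q=115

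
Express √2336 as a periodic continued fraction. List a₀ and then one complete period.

a₀ = ⌊√2336⌋ = 48.
With m₀=0, d₀=1 and mₖ₊₁ = dₖaₖ − mₖ, dₖ₊₁ = (n − mₖ₊₁²)/dₖ, aₖ₊₁ = ⌊(a₀+mₖ₊₁)/dₖ₊₁⌋:
  k=1: m=48, d=32, a=3
  k=2: m=48, d=1, a=96
d=1 and a=2a₀=96 at k=2, so the next step gives (m, d) = (48, 32) again — its k=1 value — and the period has length 2.

[48; 3, 96]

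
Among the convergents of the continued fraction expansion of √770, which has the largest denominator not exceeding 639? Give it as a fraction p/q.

√770 = [27; 1, 2, 1, 54, …] (period length 4).
Convergents:
  p_0/q_0 = 27/1
  p_1/q_1 = 28/1
  p_2/q_2 = 83/3
  p_3/q_3 = 111/4
  p_4/q_4 = 6077/219
  p_5/q_5 = 6188/223
  p_6/q_6 = 18453/665
q_5 = 223 ≤ 639 < 665 = q_6, so the answer is 6188/223.

6188/223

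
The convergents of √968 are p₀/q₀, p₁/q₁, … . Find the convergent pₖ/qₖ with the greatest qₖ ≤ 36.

√968 = [31; 8, 1, 6, 1, 8, 62, …] (period length 6).
Convergents:
  p_0/q_0 = 31/1
  p_1/q_1 = 249/8
  p_2/q_2 = 280/9
  p_3/q_3 = 1929/62
q_2 = 9 ≤ 36 < 62 = q_3, so the answer is 280/9.

280/9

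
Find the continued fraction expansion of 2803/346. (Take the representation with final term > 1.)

[8; 9, 1, 7, 1, 3]

2803 = 8·346 + 35
346 = 9·35 + 31
35 = 1·31 + 4
31 = 7·4 + 3
4 = 1·3 + 1
3 = 3·1 + 0  (stop)
So 2803/346 = [8; 9, 1, 7, 1, 3].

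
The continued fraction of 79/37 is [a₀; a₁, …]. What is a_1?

79 = 2·37 + 5   →  a_0 = 2
37 = 7·5 + 2   →  a_1 = 7

7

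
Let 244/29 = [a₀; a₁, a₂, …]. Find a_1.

244 = 8·29 + 12   →  a_0 = 8
29 = 2·12 + 5   →  a_1 = 2

2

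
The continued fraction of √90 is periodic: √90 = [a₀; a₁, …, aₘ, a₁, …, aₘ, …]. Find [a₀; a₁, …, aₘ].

[9; 2, 18]

a₀ = ⌊√90⌋ = 9.
With m₀=0, d₀=1 and mₖ₊₁ = dₖaₖ − mₖ, dₖ₊₁ = (n − mₖ₊₁²)/dₖ, aₖ₊₁ = ⌊(a₀+mₖ₊₁)/dₖ₊₁⌋:
  k=1: m=9, d=9, a=2
  k=2: m=9, d=1, a=18
d=1 and a=2a₀=18 at k=2, so the next step gives (m, d) = (9, 9) again — its k=1 value — and the period has length 2.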